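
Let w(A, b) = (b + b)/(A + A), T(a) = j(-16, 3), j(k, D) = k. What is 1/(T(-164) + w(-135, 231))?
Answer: -45/797 ≈ -0.056462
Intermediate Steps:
T(a) = -16
w(A, b) = b/A (w(A, b) = (2*b)/((2*A)) = (2*b)*(1/(2*A)) = b/A)
1/(T(-164) + w(-135, 231)) = 1/(-16 + 231/(-135)) = 1/(-16 + 231*(-1/135)) = 1/(-16 - 77/45) = 1/(-797/45) = -45/797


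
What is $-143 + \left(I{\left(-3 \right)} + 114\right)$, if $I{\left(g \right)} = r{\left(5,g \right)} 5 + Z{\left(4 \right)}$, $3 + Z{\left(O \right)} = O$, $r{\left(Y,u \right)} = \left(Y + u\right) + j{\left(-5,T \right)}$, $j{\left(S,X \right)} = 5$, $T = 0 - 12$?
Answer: $7$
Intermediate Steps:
$T = -12$ ($T = 0 - 12 = -12$)
$r{\left(Y,u \right)} = 5 + Y + u$ ($r{\left(Y,u \right)} = \left(Y + u\right) + 5 = 5 + Y + u$)
$Z{\left(O \right)} = -3 + O$
$I{\left(g \right)} = 51 + 5 g$ ($I{\left(g \right)} = \left(5 + 5 + g\right) 5 + \left(-3 + 4\right) = \left(10 + g\right) 5 + 1 = \left(50 + 5 g\right) + 1 = 51 + 5 g$)
$-143 + \left(I{\left(-3 \right)} + 114\right) = -143 + \left(\left(51 + 5 \left(-3\right)\right) + 114\right) = -143 + \left(\left(51 - 15\right) + 114\right) = -143 + \left(36 + 114\right) = -143 + 150 = 7$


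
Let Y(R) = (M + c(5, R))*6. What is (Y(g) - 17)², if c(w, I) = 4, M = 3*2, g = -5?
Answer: 1849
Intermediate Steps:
M = 6
Y(R) = 60 (Y(R) = (6 + 4)*6 = 10*6 = 60)
(Y(g) - 17)² = (60 - 17)² = 43² = 1849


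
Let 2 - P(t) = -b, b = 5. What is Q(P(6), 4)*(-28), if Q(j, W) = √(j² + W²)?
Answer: -28*√65 ≈ -225.74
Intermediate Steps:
P(t) = 7 (P(t) = 2 - (-1)*5 = 2 - 1*(-5) = 2 + 5 = 7)
Q(j, W) = √(W² + j²)
Q(P(6), 4)*(-28) = √(4² + 7²)*(-28) = √(16 + 49)*(-28) = √65*(-28) = -28*√65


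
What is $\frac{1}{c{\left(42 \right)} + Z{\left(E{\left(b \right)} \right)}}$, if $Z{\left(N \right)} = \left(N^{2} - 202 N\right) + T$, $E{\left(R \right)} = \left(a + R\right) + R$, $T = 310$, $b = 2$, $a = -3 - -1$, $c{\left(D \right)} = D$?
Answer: $- \frac{1}{48} \approx -0.020833$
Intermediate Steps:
$a = -2$ ($a = -3 + 1 = -2$)
$E{\left(R \right)} = -2 + 2 R$ ($E{\left(R \right)} = \left(-2 + R\right) + R = -2 + 2 R$)
$Z{\left(N \right)} = 310 + N^{2} - 202 N$ ($Z{\left(N \right)} = \left(N^{2} - 202 N\right) + 310 = 310 + N^{2} - 202 N$)
$\frac{1}{c{\left(42 \right)} + Z{\left(E{\left(b \right)} \right)}} = \frac{1}{42 + \left(310 + \left(-2 + 2 \cdot 2\right)^{2} - 202 \left(-2 + 2 \cdot 2\right)\right)} = \frac{1}{42 + \left(310 + \left(-2 + 4\right)^{2} - 202 \left(-2 + 4\right)\right)} = \frac{1}{42 + \left(310 + 2^{2} - 404\right)} = \frac{1}{42 + \left(310 + 4 - 404\right)} = \frac{1}{42 - 90} = \frac{1}{-48} = - \frac{1}{48}$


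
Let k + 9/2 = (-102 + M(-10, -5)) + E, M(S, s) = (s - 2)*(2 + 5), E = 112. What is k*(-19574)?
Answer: 851469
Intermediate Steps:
M(S, s) = -14 + 7*s (M(S, s) = (-2 + s)*7 = -14 + 7*s)
k = -87/2 (k = -9/2 + ((-102 + (-14 + 7*(-5))) + 112) = -9/2 + ((-102 + (-14 - 35)) + 112) = -9/2 + ((-102 - 49) + 112) = -9/2 + (-151 + 112) = -9/2 - 39 = -87/2 ≈ -43.500)
k*(-19574) = -87/2*(-19574) = 851469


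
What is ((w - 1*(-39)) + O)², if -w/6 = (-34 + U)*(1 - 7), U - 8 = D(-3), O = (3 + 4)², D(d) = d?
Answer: 913936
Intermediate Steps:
O = 49 (O = 7² = 49)
U = 5 (U = 8 - 3 = 5)
w = -1044 (w = -6*(-34 + 5)*(1 - 7) = -(-174)*(-6) = -6*174 = -1044)
((w - 1*(-39)) + O)² = ((-1044 - 1*(-39)) + 49)² = ((-1044 + 39) + 49)² = (-1005 + 49)² = (-956)² = 913936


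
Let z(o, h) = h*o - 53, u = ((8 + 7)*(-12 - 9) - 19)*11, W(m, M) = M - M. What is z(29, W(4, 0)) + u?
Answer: -3727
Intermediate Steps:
W(m, M) = 0
u = -3674 (u = (15*(-21) - 19)*11 = (-315 - 19)*11 = -334*11 = -3674)
z(o, h) = -53 + h*o
z(29, W(4, 0)) + u = (-53 + 0*29) - 3674 = (-53 + 0) - 3674 = -53 - 3674 = -3727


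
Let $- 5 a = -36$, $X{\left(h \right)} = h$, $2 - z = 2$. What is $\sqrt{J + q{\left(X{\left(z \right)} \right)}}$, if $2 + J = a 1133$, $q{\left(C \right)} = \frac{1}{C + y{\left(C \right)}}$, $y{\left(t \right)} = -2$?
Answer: $\frac{\sqrt{815510}}{10} \approx 90.306$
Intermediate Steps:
$z = 0$ ($z = 2 - 2 = 0$)
$a = \frac{36}{5}$ ($a = \left(- \frac{1}{5}\right) \left(-36\right) = \frac{36}{5} \approx 7.2$)
$q{\left(C \right)} = \frac{1}{-2 + C}$ ($q{\left(C \right)} = \frac{1}{C - 2} = \frac{1}{-2 + C}$)
$J = \frac{40778}{5}$ ($J = -2 + \frac{36}{5} \cdot 1133 = -2 + \frac{40788}{5} = \frac{40778}{5} \approx 8155.6$)
$\sqrt{J + q{\left(X{\left(z \right)} \right)}} = \sqrt{\frac{40778}{5} + \frac{1}{-2 + 0}} = \sqrt{\frac{40778}{5} + \frac{1}{-2}} = \sqrt{\frac{40778}{5} - \frac{1}{2}} = \sqrt{\frac{81551}{10}} = \frac{\sqrt{815510}}{10}$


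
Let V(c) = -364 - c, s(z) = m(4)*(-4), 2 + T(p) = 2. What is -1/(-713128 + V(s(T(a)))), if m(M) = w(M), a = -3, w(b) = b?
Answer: 1/713476 ≈ 1.4016e-6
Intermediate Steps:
m(M) = M
T(p) = 0 (T(p) = -2 + 2 = 0)
s(z) = -16 (s(z) = 4*(-4) = -16)
-1/(-713128 + V(s(T(a)))) = -1/(-713128 + (-364 - 1*(-16))) = -1/(-713128 + (-364 + 16)) = -1/(-713128 - 348) = -1/(-713476) = -1*(-1/713476) = 1/713476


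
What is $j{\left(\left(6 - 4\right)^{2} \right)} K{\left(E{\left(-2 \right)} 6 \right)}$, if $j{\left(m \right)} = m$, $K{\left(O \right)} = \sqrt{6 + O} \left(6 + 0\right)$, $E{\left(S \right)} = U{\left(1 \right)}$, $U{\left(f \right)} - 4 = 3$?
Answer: $96 \sqrt{3} \approx 166.28$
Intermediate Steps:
$U{\left(f \right)} = 7$ ($U{\left(f \right)} = 4 + 3 = 7$)
$E{\left(S \right)} = 7$
$K{\left(O \right)} = 6 \sqrt{6 + O}$ ($K{\left(O \right)} = \sqrt{6 + O} 6 = 6 \sqrt{6 + O}$)
$j{\left(\left(6 - 4\right)^{2} \right)} K{\left(E{\left(-2 \right)} 6 \right)} = \left(6 - 4\right)^{2} \cdot 6 \sqrt{6 + 7 \cdot 6} = 2^{2} \cdot 6 \sqrt{6 + 42} = 4 \cdot 6 \sqrt{48} = 4 \cdot 6 \cdot 4 \sqrt{3} = 4 \cdot 24 \sqrt{3} = 96 \sqrt{3}$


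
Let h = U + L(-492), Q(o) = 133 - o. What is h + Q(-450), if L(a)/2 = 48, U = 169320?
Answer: 169999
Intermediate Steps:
L(a) = 96 (L(a) = 2*48 = 96)
h = 169416 (h = 169320 + 96 = 169416)
h + Q(-450) = 169416 + (133 - 1*(-450)) = 169416 + (133 + 450) = 169416 + 583 = 169999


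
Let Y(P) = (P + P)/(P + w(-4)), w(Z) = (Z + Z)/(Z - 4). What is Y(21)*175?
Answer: 3675/11 ≈ 334.09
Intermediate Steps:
w(Z) = 2*Z/(-4 + Z) (w(Z) = (2*Z)/(-4 + Z) = 2*Z/(-4 + Z))
Y(P) = 2*P/(1 + P) (Y(P) = (P + P)/(P + 2*(-4)/(-4 - 4)) = (2*P)/(P + 2*(-4)/(-8)) = (2*P)/(P + 2*(-4)*(-1/8)) = (2*P)/(P + 1) = (2*P)/(1 + P) = 2*P/(1 + P))
Y(21)*175 = (2*21/(1 + 21))*175 = (2*21/22)*175 = (2*21*(1/22))*175 = (21/11)*175 = 3675/11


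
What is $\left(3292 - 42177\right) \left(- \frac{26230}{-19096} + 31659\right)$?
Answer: $- \frac{152658089735}{124} \approx -1.2311 \cdot 10^{9}$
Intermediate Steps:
$\left(3292 - 42177\right) \left(- \frac{26230}{-19096} + 31659\right) = - 38885 \left(\left(-26230\right) \left(- \frac{1}{19096}\right) + 31659\right) = - 38885 \left(\frac{13115}{9548} + 31659\right) = \left(-38885\right) \frac{302293247}{9548} = - \frac{152658089735}{124}$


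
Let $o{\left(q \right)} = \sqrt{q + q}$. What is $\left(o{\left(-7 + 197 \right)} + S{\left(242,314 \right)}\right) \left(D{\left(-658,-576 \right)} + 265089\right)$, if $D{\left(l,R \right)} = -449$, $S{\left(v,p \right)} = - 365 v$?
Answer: $-23375651200 + 529280 \sqrt{95} \approx -2.337 \cdot 10^{10}$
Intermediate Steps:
$o{\left(q \right)} = \sqrt{2} \sqrt{q}$ ($o{\left(q \right)} = \sqrt{2 q} = \sqrt{2} \sqrt{q}$)
$\left(o{\left(-7 + 197 \right)} + S{\left(242,314 \right)}\right) \left(D{\left(-658,-576 \right)} + 265089\right) = \left(\sqrt{2} \sqrt{-7 + 197} - 88330\right) \left(-449 + 265089\right) = \left(\sqrt{2} \sqrt{190} - 88330\right) 264640 = \left(2 \sqrt{95} - 88330\right) 264640 = \left(-88330 + 2 \sqrt{95}\right) 264640 = -23375651200 + 529280 \sqrt{95}$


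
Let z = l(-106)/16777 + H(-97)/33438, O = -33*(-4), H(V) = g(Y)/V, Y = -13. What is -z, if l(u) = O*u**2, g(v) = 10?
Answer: -2405291290051/27207982311 ≈ -88.404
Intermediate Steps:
H(V) = 10/V
O = 132
l(u) = 132*u**2
z = 2405291290051/27207982311 (z = (132*(-106)**2)/16777 + (10/(-97))/33438 = (132*11236)*(1/16777) + (10*(-1/97))*(1/33438) = 1483152*(1/16777) - 10/97*1/33438 = 1483152/16777 - 5/1621743 = 2405291290051/27207982311 ≈ 88.404)
-z = -1*2405291290051/27207982311 = -2405291290051/27207982311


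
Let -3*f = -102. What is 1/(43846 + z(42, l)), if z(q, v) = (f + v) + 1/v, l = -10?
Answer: 10/438699 ≈ 2.2795e-5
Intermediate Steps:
f = 34 (f = -⅓*(-102) = 34)
z(q, v) = 34 + v + 1/v (z(q, v) = (34 + v) + 1/v = 34 + v + 1/v)
1/(43846 + z(42, l)) = 1/(43846 + (34 - 10 + 1/(-10))) = 1/(43846 + (34 - 10 - ⅒)) = 1/(43846 + 239/10) = 1/(438699/10) = 10/438699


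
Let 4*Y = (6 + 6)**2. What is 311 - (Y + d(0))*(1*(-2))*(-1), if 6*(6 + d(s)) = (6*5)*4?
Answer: 211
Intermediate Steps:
Y = 36 (Y = (6 + 6)**2/4 = (1/4)*12**2 = (1/4)*144 = 36)
d(s) = 14 (d(s) = -6 + ((6*5)*4)/6 = -6 + (30*4)/6 = -6 + (1/6)*120 = -6 + 20 = 14)
311 - (Y + d(0))*(1*(-2))*(-1) = 311 - (36 + 14)*(1*(-2))*(-1) = 311 - 50*(-2*(-1)) = 311 - 50*2 = 311 - 1*100 = 311 - 100 = 211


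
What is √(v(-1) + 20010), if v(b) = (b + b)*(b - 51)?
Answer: √20114 ≈ 141.82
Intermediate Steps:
v(b) = 2*b*(-51 + b) (v(b) = (2*b)*(-51 + b) = 2*b*(-51 + b))
√(v(-1) + 20010) = √(2*(-1)*(-51 - 1) + 20010) = √(2*(-1)*(-52) + 20010) = √(104 + 20010) = √20114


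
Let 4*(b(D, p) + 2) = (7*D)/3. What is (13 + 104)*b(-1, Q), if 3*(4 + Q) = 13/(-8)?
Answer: -1209/4 ≈ -302.25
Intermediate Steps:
Q = -109/24 (Q = -4 + (13/(-8))/3 = -4 + (13*(-⅛))/3 = -4 + (⅓)*(-13/8) = -4 - 13/24 = -109/24 ≈ -4.5417)
b(D, p) = -2 + 7*D/12 (b(D, p) = -2 + ((7*D)/3)/4 = -2 + ((7*D)*(⅓))/4 = -2 + (7*D/3)/4 = -2 + 7*D/12)
(13 + 104)*b(-1, Q) = (13 + 104)*(-2 + (7/12)*(-1)) = 117*(-2 - 7/12) = 117*(-31/12) = -1209/4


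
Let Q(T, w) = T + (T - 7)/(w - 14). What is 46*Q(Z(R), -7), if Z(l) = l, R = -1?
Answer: -598/21 ≈ -28.476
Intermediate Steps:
Q(T, w) = T + (-7 + T)/(-14 + w)
46*Q(Z(R), -7) = 46*((-7 - 13*(-1) - 1*(-7))/(-14 - 7)) = 46*((-7 + 13 + 7)/(-21)) = 46*(-1/21*13) = 46*(-13/21) = -598/21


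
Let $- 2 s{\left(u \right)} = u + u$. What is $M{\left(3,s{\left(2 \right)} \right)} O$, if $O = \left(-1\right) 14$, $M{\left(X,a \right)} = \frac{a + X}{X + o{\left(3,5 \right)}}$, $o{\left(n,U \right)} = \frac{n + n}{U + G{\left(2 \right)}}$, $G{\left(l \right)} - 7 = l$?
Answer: $- \frac{49}{12} \approx -4.0833$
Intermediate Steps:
$G{\left(l \right)} = 7 + l$
$s{\left(u \right)} = - u$ ($s{\left(u \right)} = - \frac{u + u}{2} = - \frac{2 u}{2} = - u$)
$o{\left(n,U \right)} = \frac{2 n}{9 + U}$ ($o{\left(n,U \right)} = \frac{n + n}{U + \left(7 + 2\right)} = \frac{2 n}{U + 9} = \frac{2 n}{9 + U}$)
$M{\left(X,a \right)} = \frac{X + a}{\frac{3}{7} + X}$ ($M{\left(X,a \right)} = \frac{a + X}{X + 2 \cdot 3 \frac{1}{9 + 5}} = \frac{X + a}{X + 2 \cdot 3 \cdot \frac{1}{14}} = \frac{X + a}{X + \frac{3}{7}} = \frac{X + a}{\frac{3}{7} + X}$)
$O = -14$
$M{\left(3,s{\left(2 \right)} \right)} O = \frac{7 \left(3 - 2\right)}{3 + 7 \cdot 3} \left(-14\right) = \frac{7 \left(3 - 2\right)}{3 + 21} \left(-14\right) = 7 \cdot \frac{1}{24} \cdot 1 \left(-14\right) = \frac{7}{24} \left(-14\right) = - \frac{49}{12}$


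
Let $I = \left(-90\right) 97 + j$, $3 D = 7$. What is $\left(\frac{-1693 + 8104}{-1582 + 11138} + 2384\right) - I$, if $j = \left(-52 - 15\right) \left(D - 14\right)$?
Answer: $\frac{296226565}{28668} \approx 10333.0$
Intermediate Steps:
$D = \frac{7}{3}$ ($D = \frac{1}{3} \cdot 7 = \frac{7}{3} \approx 2.3333$)
$j = \frac{2345}{3}$ ($j = \left(-52 - 15\right) \left(\frac{7}{3} - 14\right) = \left(-67\right) \left(- \frac{35}{3}\right) = \frac{2345}{3} \approx 781.67$)
$I = - \frac{23845}{3}$ ($I = \left(-90\right) 97 + \frac{2345}{3} = -8730 + \frac{2345}{3} = - \frac{23845}{3} \approx -7948.3$)
$\left(\frac{-1693 + 8104}{-1582 + 11138} + 2384\right) - I = \left(\frac{-1693 + 8104}{-1582 + 11138} + 2384\right) - - \frac{23845}{3} = \left(\frac{6411}{9556} + 2384\right) + \frac{23845}{3} = \frac{22787915}{9556} + \frac{23845}{3} = \frac{296226565}{28668}$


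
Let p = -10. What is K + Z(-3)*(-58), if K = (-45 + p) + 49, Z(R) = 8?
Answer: -470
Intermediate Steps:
K = -6 (K = (-45 - 10) + 49 = -55 + 49 = -6)
K + Z(-3)*(-58) = -6 + 8*(-58) = -6 - 464 = -470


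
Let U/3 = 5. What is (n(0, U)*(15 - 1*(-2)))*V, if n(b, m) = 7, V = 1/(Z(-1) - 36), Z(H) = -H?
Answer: -17/5 ≈ -3.4000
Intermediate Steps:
V = -1/35 (V = 1/(-1*(-1) - 36) = 1/(1 - 36) = 1/(-35) = -1/35 ≈ -0.028571)
U = 15 (U = 3*5 = 15)
(n(0, U)*(15 - 1*(-2)))*V = (7*(15 - 1*(-2)))*(-1/35) = (7*(15 + 2))*(-1/35) = (7*17)*(-1/35) = 119*(-1/35) = -17/5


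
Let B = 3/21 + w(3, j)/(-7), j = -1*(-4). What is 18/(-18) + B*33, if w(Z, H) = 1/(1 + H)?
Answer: 97/35 ≈ 2.7714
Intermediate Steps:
j = 4
B = 4/35 (B = 3/21 + 1/((1 + 4)*(-7)) = 3*(1/21) - ⅐/5 = ⅐ + (⅕)*(-⅐) = ⅐ - 1/35 = 4/35 ≈ 0.11429)
18/(-18) + B*33 = 18/(-18) + (4/35)*33 = 18*(-1/18) + 132/35 = -1 + 132/35 = 97/35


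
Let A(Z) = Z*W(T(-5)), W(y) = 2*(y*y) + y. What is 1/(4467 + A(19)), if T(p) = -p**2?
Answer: 1/27742 ≈ 3.6046e-5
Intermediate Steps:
W(y) = y + 2*y**2 (W(y) = 2*y**2 + y = y + 2*y**2)
A(Z) = 1225*Z (A(Z) = Z*((-1*(-5)**2)*(1 + 2*(-1*(-5)**2))) = Z*((-1*25)*(1 + 2*(-1*25))) = Z*(-25*(1 + 2*(-25))) = Z*(-25*(1 - 50)) = Z*(-25*(-49)) = Z*1225 = 1225*Z)
1/(4467 + A(19)) = 1/(4467 + 1225*19) = 1/(4467 + 23275) = 1/27742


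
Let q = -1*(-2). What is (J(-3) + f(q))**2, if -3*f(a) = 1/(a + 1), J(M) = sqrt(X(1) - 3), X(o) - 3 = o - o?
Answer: 1/81 ≈ 0.012346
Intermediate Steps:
X(o) = 3 (X(o) = 3 + (o - o) = 3 + 0 = 3)
J(M) = 0 (J(M) = sqrt(3 - 3) = sqrt(0) = 0)
q = 2
f(a) = -1/(3*(1 + a)) (f(a) = -1/(3*(a + 1)) = -1/(3*(1 + a)))
(J(-3) + f(q))**2 = (0 - 1/(3 + 3*2))**2 = (0 - 1/(3 + 6))**2 = (0 - 1/9)**2 = (-1/9)**2 = 1/81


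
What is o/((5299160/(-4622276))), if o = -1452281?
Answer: 1678210902889/1324790 ≈ 1.2668e+6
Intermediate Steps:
o/((5299160/(-4622276))) = -1452281/(5299160/(-4622276)) = -1452281/(5299160*(-1/4622276)) = -1452281/(-1324790/1155569) = -1452281*(-1155569/1324790) = 1678210902889/1324790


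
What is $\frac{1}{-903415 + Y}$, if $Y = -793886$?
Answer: $- \frac{1}{1697301} \approx -5.8917 \cdot 10^{-7}$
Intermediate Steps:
$\frac{1}{-903415 + Y} = \frac{1}{-903415 - 793886} = \frac{1}{-1697301} = - \frac{1}{1697301}$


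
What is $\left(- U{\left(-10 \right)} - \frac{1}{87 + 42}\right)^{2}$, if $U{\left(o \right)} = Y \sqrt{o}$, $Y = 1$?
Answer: $- \frac{166409}{16641} + \frac{2 i \sqrt{10}}{129} \approx -9.9999 + 0.049028 i$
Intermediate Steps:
$U{\left(o \right)} = \sqrt{o}$ ($U{\left(o \right)} = 1 \sqrt{o} = \sqrt{o}$)
$\left(- U{\left(-10 \right)} - \frac{1}{87 + 42}\right)^{2} = \left(- \sqrt{-10} - \frac{1}{87 + 42}\right)^{2} = \left(- i \sqrt{10} - \frac{1}{129}\right)^{2} = \left(- \frac{1}{129} - i \sqrt{10}\right)^{2}$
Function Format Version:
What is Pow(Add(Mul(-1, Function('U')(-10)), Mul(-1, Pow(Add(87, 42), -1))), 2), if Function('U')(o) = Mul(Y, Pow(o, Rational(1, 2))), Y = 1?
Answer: Add(Rational(-166409, 16641), Mul(Rational(2, 129), I, Pow(10, Rational(1, 2)))) ≈ Add(-9.9999, Mul(0.049028, I))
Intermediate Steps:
Function('U')(o) = Pow(o, Rational(1, 2)) (Function('U')(o) = Mul(1, Pow(o, Rational(1, 2))) = Pow(o, Rational(1, 2)))
Pow(Add(Mul(-1, Function('U')(-10)), Mul(-1, Pow(Add(87, 42), -1))), 2) = Pow(Add(Mul(-1, Pow(-10, Rational(1, 2))), Mul(-1, Pow(Add(87, 42), -1))), 2) = Pow(Add(Mul(-1, Mul(I, Pow(10, Rational(1, 2)))), Mul(-1, Pow(129, -1))), 2) = Pow(Add(Mul(-1, I, Pow(10, Rational(1, 2))), Mul(-1, Rational(1, 129))), 2) = Pow(Add(Mul(-1, I, Pow(10, Rational(1, 2))), Rational(-1, 129)), 2) = Pow(Add(Rational(-1, 129), Mul(-1, I, Pow(10, Rational(1, 2)))), 2)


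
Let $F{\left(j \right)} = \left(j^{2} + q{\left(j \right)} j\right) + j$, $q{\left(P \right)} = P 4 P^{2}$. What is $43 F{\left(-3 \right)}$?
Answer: $14190$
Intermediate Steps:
$q{\left(P \right)} = 4 P^{3}$ ($q{\left(P \right)} = 4 P P^{2} = 4 P^{3}$)
$F{\left(j \right)} = j + j^{2} + 4 j^{4}$ ($F{\left(j \right)} = \left(j^{2} + 4 j^{3} j\right) + j = \left(j^{2} + 4 j^{4}\right) + j = j + j^{2} + 4 j^{4}$)
$43 F{\left(-3 \right)} = 43 \left(- 3 \left(1 - 3 + 4 \left(-3\right)^{3}\right)\right) = 43 \left(- 3 \left(1 - 3 + 4 \left(-27\right)\right)\right) = 43 \left(- 3 \left(1 - 3 - 108\right)\right) = 43 \left(\left(-3\right) \left(-110\right)\right) = 43 \cdot 330 = 14190$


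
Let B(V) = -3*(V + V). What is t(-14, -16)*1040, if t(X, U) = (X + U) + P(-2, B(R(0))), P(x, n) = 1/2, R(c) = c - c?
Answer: -30680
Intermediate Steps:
R(c) = 0
B(V) = -6*V
P(x, n) = ½
t(X, U) = ½ + U + X (t(X, U) = (X + U) + ½ = (U + X) + ½ = ½ + U + X)
t(-14, -16)*1040 = (½ - 16 - 14)*1040 = -59/2*1040 = -30680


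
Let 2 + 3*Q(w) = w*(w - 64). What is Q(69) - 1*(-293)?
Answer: 1222/3 ≈ 407.33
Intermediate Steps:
Q(w) = -2/3 + w*(-64 + w)/3 (Q(w) = -2/3 + (w*(w - 64))/3 = -2/3 + (w*(-64 + w))/3 = -2/3 + w*(-64 + w)/3)
Q(69) - 1*(-293) = (-2/3 - 64/3*69 + (1/3)*69**2) - 1*(-293) = (-2/3 - 1472 + (1/3)*4761) + 293 = (-2/3 - 1472 + 1587) + 293 = 343/3 + 293 = 1222/3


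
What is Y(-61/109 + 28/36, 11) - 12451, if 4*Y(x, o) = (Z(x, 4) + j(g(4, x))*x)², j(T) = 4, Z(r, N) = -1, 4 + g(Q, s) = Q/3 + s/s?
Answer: -47929411619/3849444 ≈ -12451.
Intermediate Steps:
g(Q, s) = -3 + Q/3 (g(Q, s) = -4 + (Q/3 + s/s) = -4 + (Q*(⅓) + 1) = -4 + (Q/3 + 1) = -4 + (1 + Q/3) = -3 + Q/3)
Y(x, o) = (-1 + 4*x)²/4
Y(-61/109 + 28/36, 11) - 12451 = (-1 + 4*(-61/109 + 28/36))²/4 - 12451 = (-1 + 4*(-61*1/109 + 28*(1/36)))²/4 - 12451 = (-1 + 4*(-61/109 + 7/9))²/4 - 12451 = (-1 + 4*(214/981))²/4 - 12451 = (-1 + 856/981)²/4 - 12451 = (-125/981)²/4 - 12451 = (¼)*(15625/962361) - 12451 = 15625/3849444 - 12451 = -47929411619/3849444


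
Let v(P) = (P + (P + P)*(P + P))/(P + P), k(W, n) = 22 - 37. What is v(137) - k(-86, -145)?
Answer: 579/2 ≈ 289.50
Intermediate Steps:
k(W, n) = -15
v(P) = (P + 4*P²)/(2*P) (v(P) = (P + (2*P)*(2*P))/((2*P)) = (P + 4*P²)*(1/(2*P)) = (P + 4*P²)/(2*P))
v(137) - k(-86, -145) = (½ + 2*137) - 1*(-15) = (½ + 274) + 15 = 549/2 + 15 = 579/2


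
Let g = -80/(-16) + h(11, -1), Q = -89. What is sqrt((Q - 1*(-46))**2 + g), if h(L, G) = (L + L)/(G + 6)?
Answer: 2*sqrt(11615)/5 ≈ 43.109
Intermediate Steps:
h(L, G) = 2*L/(6 + G) (h(L, G) = (2*L)/(6 + G) = 2*L/(6 + G))
g = 47/5 (g = -80/(-16) + 2*11/(6 - 1) = -80*(-1/16) + 2*11/5 = 5 + 2*11*(1/5) = 5 + 22/5 = 47/5 ≈ 9.4000)
sqrt((Q - 1*(-46))**2 + g) = sqrt((-89 - 1*(-46))**2 + 47/5) = sqrt((-89 + 46)**2 + 47/5) = sqrt((-43)**2 + 47/5) = sqrt(1849 + 47/5) = sqrt(9292/5) = 2*sqrt(11615)/5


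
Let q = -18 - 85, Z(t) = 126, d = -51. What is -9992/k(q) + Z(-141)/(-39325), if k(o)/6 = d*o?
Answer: -198453334/619722675 ≈ -0.32023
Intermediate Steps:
q = -103
k(o) = -306*o (k(o) = 6*(-51*o) = -306*o)
-9992/k(q) + Z(-141)/(-39325) = -9992/((-306*(-103))) + 126/(-39325) = -9992/31518 + 126*(-1/39325) = -9992*1/31518 - 126/39325 = -4996/15759 - 126/39325 = -198453334/619722675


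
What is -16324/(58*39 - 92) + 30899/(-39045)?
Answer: -10063163/1210395 ≈ -8.3139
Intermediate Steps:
-16324/(58*39 - 92) + 30899/(-39045) = -16324/(2262 - 92) + 30899*(-1/39045) = -16324/2170 - 30899/39045 = -16324*1/2170 - 30899/39045 = -1166/155 - 30899/39045 = -10063163/1210395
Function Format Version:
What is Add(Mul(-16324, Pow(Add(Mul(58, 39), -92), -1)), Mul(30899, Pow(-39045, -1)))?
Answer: Rational(-10063163, 1210395) ≈ -8.3139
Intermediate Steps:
Add(Mul(-16324, Pow(Add(Mul(58, 39), -92), -1)), Mul(30899, Pow(-39045, -1))) = Add(Mul(-16324, Pow(Add(2262, -92), -1)), Mul(30899, Rational(-1, 39045))) = Add(Mul(-16324, Pow(2170, -1)), Rational(-30899, 39045)) = Add(Mul(-16324, Rational(1, 2170)), Rational(-30899, 39045)) = Add(Rational(-1166, 155), Rational(-30899, 39045)) = Rational(-10063163, 1210395)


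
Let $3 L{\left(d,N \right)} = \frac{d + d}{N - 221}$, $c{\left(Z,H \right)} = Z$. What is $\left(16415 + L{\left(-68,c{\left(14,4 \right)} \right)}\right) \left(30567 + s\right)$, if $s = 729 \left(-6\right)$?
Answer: $\frac{89002513081}{207} \approx 4.2996 \cdot 10^{8}$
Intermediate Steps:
$s = -4374$
$L{\left(d,N \right)} = \frac{2 d}{3 \left(-221 + N\right)}$ ($L{\left(d,N \right)} = \frac{\left(d + d\right) \frac{1}{N - 221}}{3} = \frac{2 d \frac{1}{-221 + N}}{3} = \frac{2 d}{3 \left(-221 + N\right)}$)
$\left(16415 + L{\left(-68,c{\left(14,4 \right)} \right)}\right) \left(30567 + s\right) = \left(16415 + \frac{2}{3} \left(-68\right) \frac{1}{-221 + 14}\right) \left(30567 - 4374\right) = \left(16415 + \frac{2}{3} \left(-68\right) \frac{1}{-207}\right) 26193 = \left(16415 + \frac{2}{3} \left(-68\right) \left(- \frac{1}{207}\right)\right) 26193 = \left(16415 + \frac{136}{621}\right) 26193 = \frac{10193851}{621} \cdot 26193 = \frac{89002513081}{207}$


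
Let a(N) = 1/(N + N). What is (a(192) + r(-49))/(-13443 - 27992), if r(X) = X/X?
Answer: -77/3182208 ≈ -2.4197e-5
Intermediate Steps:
r(X) = 1
a(N) = 1/(2*N)
(a(192) + r(-49))/(-13443 - 27992) = ((½)/192 + 1)/(-13443 - 27992) = ((½)*(1/192) + 1)/(-41435) = (1/384 + 1)*(-1/41435) = (385/384)*(-1/41435) = -77/3182208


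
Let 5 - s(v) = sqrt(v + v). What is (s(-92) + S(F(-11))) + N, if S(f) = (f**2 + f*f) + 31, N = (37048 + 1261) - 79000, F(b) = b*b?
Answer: -11373 - 2*I*sqrt(46) ≈ -11373.0 - 13.565*I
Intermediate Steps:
F(b) = b**2
N = -40691 (N = 38309 - 79000 = -40691)
s(v) = 5 - sqrt(2)*sqrt(v) (s(v) = 5 - sqrt(v + v) = 5 - sqrt(2*v) = 5 - sqrt(2)*sqrt(v))
S(f) = 31 + 2*f**2 (S(f) = (f**2 + f**2) + 31 = 2*f**2 + 31 = 31 + 2*f**2)
(s(-92) + S(F(-11))) + N = ((5 - sqrt(2)*sqrt(-92)) + (31 + 2*((-11)**2)**2)) - 40691 = ((5 - sqrt(2)*2*I*sqrt(23)) + (31 + 2*121**2)) - 40691 = ((5 - 2*I*sqrt(46)) + (31 + 2*14641)) - 40691 = ((5 - 2*I*sqrt(46)) + (31 + 29282)) - 40691 = ((5 - 2*I*sqrt(46)) + 29313) - 40691 = (29318 - 2*I*sqrt(46)) - 40691 = -11373 - 2*I*sqrt(46)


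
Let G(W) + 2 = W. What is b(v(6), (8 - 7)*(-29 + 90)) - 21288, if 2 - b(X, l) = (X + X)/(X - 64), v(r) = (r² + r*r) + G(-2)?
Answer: -21320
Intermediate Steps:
G(W) = -2 + W
v(r) = -4 + 2*r² (v(r) = (r² + r*r) + (-2 - 2) = (r² + r²) - 4 = 2*r² - 4 = -4 + 2*r²)
b(X, l) = 2 - 2*X/(-64 + X) (b(X, l) = 2 - (X + X)/(X - 64) = 2 - 2*X/(-64 + X))
b(v(6), (8 - 7)*(-29 + 90)) - 21288 = -128/(-64 + (-4 + 2*6²)) - 21288 = -128/(-64 + (-4 + 2*36)) - 21288 = -128/(-64 + (-4 + 72)) - 21288 = -128/(-64 + 68) - 21288 = -128/4 - 21288 = -128*¼ - 21288 = -32 - 21288 = -21320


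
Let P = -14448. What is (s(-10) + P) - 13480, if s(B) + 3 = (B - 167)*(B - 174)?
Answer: 4637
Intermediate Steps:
s(B) = -3 + (-174 + B)*(-167 + B) (s(B) = -3 + (B - 167)*(B - 174) = -3 + (-167 + B)*(-174 + B) = -3 + (-174 + B)*(-167 + B))
(s(-10) + P) - 13480 = ((29055 + (-10)**2 - 341*(-10)) - 14448) - 13480 = ((29055 + 100 + 3410) - 14448) - 13480 = (32565 - 14448) - 13480 = 18117 - 13480 = 4637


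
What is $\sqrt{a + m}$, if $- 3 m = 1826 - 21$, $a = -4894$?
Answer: $\frac{i \sqrt{49461}}{3} \approx 74.133 i$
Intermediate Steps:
$m = - \frac{1805}{3}$ ($m = - \frac{1826 - 21}{3} = \left(- \frac{1}{3}\right) 1805 = - \frac{1805}{3} \approx -601.67$)
$\sqrt{a + m} = \sqrt{-4894 - \frac{1805}{3}} = \sqrt{- \frac{16487}{3}} = \frac{i \sqrt{49461}}{3}$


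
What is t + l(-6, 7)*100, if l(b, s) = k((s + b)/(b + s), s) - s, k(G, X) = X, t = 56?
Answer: 56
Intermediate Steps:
l(b, s) = 0 (l(b, s) = s - s = 0)
t + l(-6, 7)*100 = 56 + 0*100 = 56 + 0 = 56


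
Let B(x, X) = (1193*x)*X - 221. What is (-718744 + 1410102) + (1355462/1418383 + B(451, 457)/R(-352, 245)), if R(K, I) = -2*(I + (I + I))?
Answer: 743360283549/1418383 ≈ 5.2409e+5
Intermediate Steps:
B(x, X) = -221 + 1193*X*x (B(x, X) = 1193*X*x - 221 = -221 + 1193*X*x)
R(K, I) = -6*I (R(K, I) = -2*(I + 2*I) = -6*I)
(-718744 + 1410102) + (1355462/1418383 + B(451, 457)/R(-352, 245)) = (-718744 + 1410102) + (1355462/1418383 + (-221 + 1193*457*451)/((-6*245))) = 691358 + (1355462*(1/1418383) + (-221 + 245885651)/(-1470)) = 691358 + (1355462/1418383 + 245885430*(-1/1470)) = 691358 + (1355462/1418383 - 167269) = 691358 - 237250150565/1418383 = 743360283549/1418383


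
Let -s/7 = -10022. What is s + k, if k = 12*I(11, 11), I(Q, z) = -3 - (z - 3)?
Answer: 70022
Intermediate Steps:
s = 70154 (s = -7*(-10022) = 70154)
I(Q, z) = -z (I(Q, z) = -3 - (-3 + z) = -3 + (3 - z) = -z)
k = -132 (k = 12*(-1*11) = 12*(-11) = -132)
s + k = 70154 - 132 = 70022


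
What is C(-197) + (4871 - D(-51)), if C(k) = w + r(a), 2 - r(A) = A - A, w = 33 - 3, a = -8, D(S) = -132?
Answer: 5035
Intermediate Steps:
w = 30
r(A) = 2 (r(A) = 2 - (A - A) = 2 - 1*0 = 2 + 0 = 2)
C(k) = 32 (C(k) = 30 + 2 = 32)
C(-197) + (4871 - D(-51)) = 32 + (4871 - 1*(-132)) = 32 + (4871 + 132) = 32 + 5003 = 5035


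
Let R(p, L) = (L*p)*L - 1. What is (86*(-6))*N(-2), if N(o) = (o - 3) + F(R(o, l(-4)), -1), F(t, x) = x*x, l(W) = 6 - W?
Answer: 2064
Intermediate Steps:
R(p, L) = -1 + p*L**2 (R(p, L) = p*L**2 - 1 = -1 + p*L**2)
F(t, x) = x**2
N(o) = -2 + o (N(o) = (o - 3) + (-1)**2 = (-3 + o) + 1 = -2 + o)
(86*(-6))*N(-2) = (86*(-6))*(-2 - 2) = -516*(-4) = 2064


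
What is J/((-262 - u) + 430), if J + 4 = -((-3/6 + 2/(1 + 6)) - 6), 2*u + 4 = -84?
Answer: 31/2968 ≈ 0.010445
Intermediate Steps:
u = -44 (u = -2 + (1/2)*(-84) = -2 - 42 = -44)
J = 31/14 (J = -4 - ((-3/6 + 2/(1 + 6)) - 6) = -4 - ((-3*1/6 + 2/7) - 6) = -4 - ((-1/2 + 2*(1/7)) - 6) = -4 - ((-1/2 + 2/7) - 6) = -4 - (-3/14 - 6) = -4 - 1*(-87/14) = -4 + 87/14 = 31/14 ≈ 2.2143)
J/((-262 - u) + 430) = 31/(14*((-262 - 1*(-44)) + 430)) = 31/(14*((-262 + 44) + 430)) = 31/(14*(-218 + 430)) = (31/14)/212 = (31/14)*(1/212) = 31/2968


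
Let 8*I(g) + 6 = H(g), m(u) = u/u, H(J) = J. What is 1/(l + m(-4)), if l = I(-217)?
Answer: -8/215 ≈ -0.037209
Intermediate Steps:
m(u) = 1
I(g) = -3/4 + g/8
l = -223/8 (l = -3/4 + (1/8)*(-217) = -3/4 - 217/8 = -223/8 ≈ -27.875)
1/(l + m(-4)) = 1/(-223/8 + 1) = 1/(-215/8) = -8/215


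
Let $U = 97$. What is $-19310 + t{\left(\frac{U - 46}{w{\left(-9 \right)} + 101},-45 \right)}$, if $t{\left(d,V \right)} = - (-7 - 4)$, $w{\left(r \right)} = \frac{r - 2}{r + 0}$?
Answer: $-19299$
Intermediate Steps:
$w{\left(r \right)} = \frac{-2 + r}{r}$
$t{\left(d,V \right)} = 11$ ($t{\left(d,V \right)} = \left(-1\right) \left(-11\right) = 11$)
$-19310 + t{\left(\frac{U - 46}{w{\left(-9 \right)} + 101},-45 \right)} = -19310 + 11 = -19299$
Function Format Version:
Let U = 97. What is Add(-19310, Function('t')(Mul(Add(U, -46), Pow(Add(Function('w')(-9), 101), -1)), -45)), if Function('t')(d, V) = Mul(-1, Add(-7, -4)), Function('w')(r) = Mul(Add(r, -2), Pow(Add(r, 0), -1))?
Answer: -19299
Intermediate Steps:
Function('w')(r) = Mul(Pow(r, -1), Add(-2, r)) (Function('w')(r) = Mul(Add(-2, r), Pow(r, -1)) = Mul(Pow(r, -1), Add(-2, r)))
Function('t')(d, V) = 11 (Function('t')(d, V) = Mul(-1, -11) = 11)
Add(-19310, Function('t')(Mul(Add(U, -46), Pow(Add(Function('w')(-9), 101), -1)), -45)) = Add(-19310, 11) = -19299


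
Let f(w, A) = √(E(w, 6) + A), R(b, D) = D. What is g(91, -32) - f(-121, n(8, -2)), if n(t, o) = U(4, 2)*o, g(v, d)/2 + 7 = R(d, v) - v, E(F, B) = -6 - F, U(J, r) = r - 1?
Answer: -14 - √113 ≈ -24.630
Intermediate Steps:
U(J, r) = -1 + r
g(v, d) = -14 (g(v, d) = -14 + 2*(v - v) = -14 + 2*0 = -14 + 0 = -14)
n(t, o) = o (n(t, o) = (-1 + 2)*o = 1*o = o)
f(w, A) = √(-6 + A - w) (f(w, A) = √((-6 - w) + A) = √(-6 + A - w))
g(91, -32) - f(-121, n(8, -2)) = -14 - √(-6 - 2 - 1*(-121)) = -14 - √(-6 - 2 + 121) = -14 - √113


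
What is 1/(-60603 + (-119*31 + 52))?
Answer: -1/64240 ≈ -1.5567e-5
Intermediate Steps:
1/(-60603 + (-119*31 + 52)) = 1/(-60603 + (-3689 + 52)) = 1/(-60603 - 3637) = 1/(-64240) = -1/64240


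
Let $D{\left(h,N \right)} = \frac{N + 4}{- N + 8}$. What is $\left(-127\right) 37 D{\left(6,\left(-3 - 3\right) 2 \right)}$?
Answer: $\frac{9398}{5} \approx 1879.6$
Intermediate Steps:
$D{\left(h,N \right)} = \frac{4 + N}{8 - N}$
$\left(-127\right) 37 D{\left(6,\left(-3 - 3\right) 2 \right)} = \left(-127\right) 37 \frac{-4 - \left(-3 - 3\right) 2}{-8 + \left(-3 - 3\right) 2} = - 4699 \frac{-4 - \left(-6\right) 2}{-8 - 12} = - 4699 \frac{-4 - -12}{-8 - 12} = - 4699 \frac{-4 + 12}{-20} = - 4699 \left(\left(- \frac{1}{20}\right) 8\right) = \left(-4699\right) \left(- \frac{2}{5}\right) = \frac{9398}{5}$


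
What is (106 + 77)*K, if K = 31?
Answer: 5673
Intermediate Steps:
(106 + 77)*K = (106 + 77)*31 = 183*31 = 5673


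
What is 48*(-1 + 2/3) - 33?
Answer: -49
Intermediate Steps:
48*(-1 + 2/3) - 33 = 48*(-1 + 2*(⅓)) - 33 = 48*(-1 + ⅔) - 33 = 48*(-⅓) - 33 = -16 - 33 = -49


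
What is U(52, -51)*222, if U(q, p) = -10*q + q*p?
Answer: -704184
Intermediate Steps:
U(q, p) = -10*q + p*q
U(52, -51)*222 = (52*(-10 - 51))*222 = (52*(-61))*222 = -3172*222 = -704184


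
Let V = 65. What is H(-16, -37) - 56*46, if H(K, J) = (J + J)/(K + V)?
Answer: -126298/49 ≈ -2577.5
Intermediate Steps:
H(K, J) = 2*J/(65 + K) (H(K, J) = (J + J)/(K + 65) = (2*J)/(65 + K) = 2*J/(65 + K))
H(-16, -37) - 56*46 = 2*(-37)/(65 - 16) - 56*46 = 2*(-37)/49 - 1*2576 = 2*(-37)*(1/49) - 2576 = -74/49 - 2576 = -126298/49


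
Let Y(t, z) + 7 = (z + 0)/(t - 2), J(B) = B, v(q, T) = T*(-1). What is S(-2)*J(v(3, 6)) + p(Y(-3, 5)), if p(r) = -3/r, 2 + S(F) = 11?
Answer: -429/8 ≈ -53.625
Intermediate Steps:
v(q, T) = -T
S(F) = 9 (S(F) = -2 + 11 = 9)
Y(t, z) = -7 + z/(-2 + t) (Y(t, z) = -7 + (z + 0)/(t - 2) = -7 + z/(-2 + t))
S(-2)*J(v(3, 6)) + p(Y(-3, 5)) = 9*(-1*6) - 3*(-2 - 3)/(14 + 5 - 7*(-3)) = 9*(-6) - 3*(-5/(14 + 5 + 21)) = -54 - 3/((-1/5*40)) = -54 - 3/(-8) = -54 - 3*(-1/8) = -54 + 3/8 = -429/8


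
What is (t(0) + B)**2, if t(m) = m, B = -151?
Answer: 22801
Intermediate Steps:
(t(0) + B)**2 = (0 - 151)**2 = (-151)**2 = 22801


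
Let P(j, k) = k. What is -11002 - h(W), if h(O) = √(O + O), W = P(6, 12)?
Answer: -11002 - 2*√6 ≈ -11007.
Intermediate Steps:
W = 12
h(O) = √2*√O (h(O) = √(2*O) = √2*√O)
-11002 - h(W) = -11002 - √2*√12 = -11002 - √2*2*√3 = -11002 - 2*√6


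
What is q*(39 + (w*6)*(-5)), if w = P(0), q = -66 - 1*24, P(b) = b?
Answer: -3510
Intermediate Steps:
q = -90 (q = -66 - 24 = -90)
w = 0
q*(39 + (w*6)*(-5)) = -90*(39 + (0*6)*(-5)) = -90*(39 + 0*(-5)) = -90*(39 + 0) = -90*39 = -3510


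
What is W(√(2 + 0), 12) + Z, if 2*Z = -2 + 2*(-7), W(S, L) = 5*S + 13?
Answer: 5 + 5*√2 ≈ 12.071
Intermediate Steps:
W(S, L) = 13 + 5*S
Z = -8 (Z = (-2 + 2*(-7))/2 = (-2 - 14)/2 = (½)*(-16) = -8)
W(√(2 + 0), 12) + Z = (13 + 5*√(2 + 0)) - 8 = (13 + 5*√2) - 8 = 5 + 5*√2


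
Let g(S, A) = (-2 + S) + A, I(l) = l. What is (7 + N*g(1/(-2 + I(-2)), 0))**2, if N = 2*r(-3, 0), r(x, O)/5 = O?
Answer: 49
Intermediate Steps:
r(x, O) = 5*O
g(S, A) = -2 + A + S
N = 0 (N = 2*(5*0) = 2*0 = 0)
(7 + N*g(1/(-2 + I(-2)), 0))**2 = (7 + 0*(-2 + 0 + 1/(-2 - 2)))**2 = (7 + 0*(-2 + 0 + 1/(-4)))**2 = (7 + 0*(-2 + 0 - 1/4))**2 = (7 + 0*(-9/4))**2 = (7 + 0)**2 = 7**2 = 49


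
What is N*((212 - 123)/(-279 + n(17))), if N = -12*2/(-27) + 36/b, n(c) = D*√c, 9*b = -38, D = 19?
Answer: 1801627/681188 + 58117*√17/322668 ≈ 3.3875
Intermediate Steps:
b = -38/9 (b = (⅑)*(-38) = -38/9 ≈ -4.2222)
n(c) = 19*√c
N = -1306/171 (N = -12*2/(-27) + 36/(-38/9) = -24*(-1/27) + 36*(-9/38) = 8/9 - 162/19 = -1306/171 ≈ -7.6374)
N*((212 - 123)/(-279 + n(17))) = -1306*(212 - 123)/(171*(-279 + 19*√17)) = -116234/(171*(-279 + 19*√17))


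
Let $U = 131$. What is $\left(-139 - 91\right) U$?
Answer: $-30130$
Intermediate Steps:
$\left(-139 - 91\right) U = \left(-139 - 91\right) 131 = \left(-230\right) 131 = -30130$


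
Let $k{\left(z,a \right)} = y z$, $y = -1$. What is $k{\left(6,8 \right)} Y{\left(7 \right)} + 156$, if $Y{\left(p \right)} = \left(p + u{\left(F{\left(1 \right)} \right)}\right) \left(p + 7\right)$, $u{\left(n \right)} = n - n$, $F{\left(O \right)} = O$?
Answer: $-432$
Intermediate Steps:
$u{\left(n \right)} = 0$
$k{\left(z,a \right)} = - z$
$Y{\left(p \right)} = p \left(7 + p\right)$ ($Y{\left(p \right)} = \left(p + 0\right) \left(p + 7\right) = p \left(7 + p\right)$)
$k{\left(6,8 \right)} Y{\left(7 \right)} + 156 = \left(-1\right) 6 \cdot 7 \left(7 + 7\right) + 156 = - 6 \cdot 7 \cdot 14 + 156 = \left(-6\right) 98 + 156 = -588 + 156 = -432$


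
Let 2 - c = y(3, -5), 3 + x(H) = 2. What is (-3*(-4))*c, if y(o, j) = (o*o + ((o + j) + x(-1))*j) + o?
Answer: -300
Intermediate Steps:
x(H) = -1 (x(H) = -3 + 2 = -1)
y(o, j) = o + o**2 + j*(-1 + j + o) (y(o, j) = (o*o + ((o + j) - 1)*j) + o = (o**2 + ((j + o) - 1)*j) + o = (o**2 + (-1 + j + o)*j) + o = (o**2 + j*(-1 + j + o)) + o = o + o**2 + j*(-1 + j + o))
c = -25 (c = 2 - (3 + (-5)**2 + 3**2 - 1*(-5) - 5*3) = 2 - (3 + 25 + 9 + 5 - 15) = 2 - 1*27 = 2 - 27 = -25)
(-3*(-4))*c = -3*(-4)*(-25) = 12*(-25) = -300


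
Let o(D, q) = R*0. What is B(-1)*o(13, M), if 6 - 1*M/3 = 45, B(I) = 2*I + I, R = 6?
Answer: 0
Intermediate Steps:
B(I) = 3*I
M = -117 (M = 18 - 3*45 = 18 - 135 = -117)
o(D, q) = 0 (o(D, q) = 6*0 = 0)
B(-1)*o(13, M) = (3*(-1))*0 = -3*0 = 0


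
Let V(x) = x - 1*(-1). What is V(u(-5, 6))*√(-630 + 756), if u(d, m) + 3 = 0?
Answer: -6*√14 ≈ -22.450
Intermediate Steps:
u(d, m) = -3 (u(d, m) = -3 + 0 = -3)
V(x) = 1 + x (V(x) = x + 1 = 1 + x)
V(u(-5, 6))*√(-630 + 756) = (1 - 3)*√(-630 + 756) = -6*√14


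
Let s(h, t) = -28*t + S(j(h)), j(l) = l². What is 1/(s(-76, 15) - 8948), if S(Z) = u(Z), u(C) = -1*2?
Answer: -1/9370 ≈ -0.00010672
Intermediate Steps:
u(C) = -2
S(Z) = -2
s(h, t) = -2 - 28*t (s(h, t) = -28*t - 2 = -2 - 28*t)
1/(s(-76, 15) - 8948) = 1/((-2 - 28*15) - 8948) = 1/((-2 - 420) - 8948) = 1/(-422 - 8948) = 1/(-9370) = -1/9370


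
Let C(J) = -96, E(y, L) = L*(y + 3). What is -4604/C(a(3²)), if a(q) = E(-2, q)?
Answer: 1151/24 ≈ 47.958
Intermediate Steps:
E(y, L) = L*(3 + y)
a(q) = q (a(q) = q*(3 - 2) = q*1 = q)
-4604/C(a(3²)) = -4604/(-96) = -4604*(-1/96) = 1151/24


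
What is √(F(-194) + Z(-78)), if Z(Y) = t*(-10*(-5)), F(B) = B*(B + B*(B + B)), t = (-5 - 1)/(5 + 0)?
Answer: 2*I*√3641298 ≈ 3816.4*I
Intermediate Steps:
t = -6/5 ≈ -1.2000
F(B) = B*(B + 2*B²) (F(B) = B*(B + B*(2*B)) = B*(B + 2*B²))
Z(Y) = -60 (Z(Y) = -(-12)*(-5) = -6/5*50 = -60)
√(F(-194) + Z(-78)) = √((-194)²*(1 + 2*(-194)) - 60) = √(37636*(1 - 388) - 60) = √(37636*(-387) - 60) = √(-14565132 - 60) = √(-14565192) = 2*I*√3641298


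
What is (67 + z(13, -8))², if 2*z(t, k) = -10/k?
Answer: 292681/64 ≈ 4573.1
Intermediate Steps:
z(t, k) = -5/k (z(t, k) = (-10/k)/2 = -5/k)
(67 + z(13, -8))² = (67 - 5/(-8))² = (67 - 5*(-⅛))² = (67 + 5/8)² = (541/8)² = 292681/64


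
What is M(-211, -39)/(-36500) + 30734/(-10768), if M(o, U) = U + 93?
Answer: -140296559/49129000 ≈ -2.8557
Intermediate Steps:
M(o, U) = 93 + U
M(-211, -39)/(-36500) + 30734/(-10768) = (93 - 39)/(-36500) + 30734/(-10768) = 54*(-1/36500) + 30734*(-1/10768) = -27/18250 - 15367/5384 = -140296559/49129000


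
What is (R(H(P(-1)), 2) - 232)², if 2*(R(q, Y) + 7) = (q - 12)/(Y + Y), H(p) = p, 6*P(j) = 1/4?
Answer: 2132130625/36864 ≈ 57838.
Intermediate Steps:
P(j) = 1/24 (P(j) = (⅙)/4 = (⅙)*(¼) = 1/24)
R(q, Y) = -7 + (-12 + q)/(4*Y) (R(q, Y) = -7 + ((q - 12)/(Y + Y))/2 = -7 + ((-12 + q)/((2*Y)))/2 = -7 + ((-12 + q)*(1/(2*Y)))/2 = -7 + ((-12 + q)/(2*Y))/2 = -7 + (-12 + q)/(4*Y))
(R(H(P(-1)), 2) - 232)² = ((¼)*(-12 + 1/24 - 28*2)/2 - 232)² = ((¼)*(½)*(-12 + 1/24 - 56) - 232)² = ((¼)*(½)*(-1631/24) - 232)² = (-1631/192 - 232)² = (-46175/192)² = 2132130625/36864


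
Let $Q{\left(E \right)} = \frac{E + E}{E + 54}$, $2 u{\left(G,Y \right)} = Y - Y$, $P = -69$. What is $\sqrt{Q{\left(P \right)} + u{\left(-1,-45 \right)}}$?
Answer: $\frac{\sqrt{230}}{5} \approx 3.0331$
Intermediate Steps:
$u{\left(G,Y \right)} = 0$ ($u{\left(G,Y \right)} = \frac{Y - Y}{2} = \frac{1}{2} \cdot 0 = 0$)
$Q{\left(E \right)} = \frac{2 E}{54 + E}$
$\sqrt{Q{\left(P \right)} + u{\left(-1,-45 \right)}} = \sqrt{2 \left(-69\right) \frac{1}{54 - 69} + 0} = \sqrt{2 \left(-69\right) \frac{1}{-15} + 0} = \sqrt{2 \left(-69\right) \left(- \frac{1}{15}\right) + 0} = \sqrt{\frac{46}{5} + 0} = \sqrt{\frac{46}{5}} = \frac{\sqrt{230}}{5}$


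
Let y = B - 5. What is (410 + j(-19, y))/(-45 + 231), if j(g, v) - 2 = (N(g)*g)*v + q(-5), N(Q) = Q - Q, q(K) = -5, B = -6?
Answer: 407/186 ≈ 2.1882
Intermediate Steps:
N(Q) = 0
y = -11 (y = -6 - 5 = -11)
j(g, v) = -3 (j(g, v) = 2 + ((0*g)*v - 5) = 2 + (0*v - 5) = 2 + (0 - 5) = 2 - 5 = -3)
(410 + j(-19, y))/(-45 + 231) = (410 - 3)/(-45 + 231) = 407/186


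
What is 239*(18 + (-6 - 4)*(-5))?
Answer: 16252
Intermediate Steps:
239*(18 + (-6 - 4)*(-5)) = 239*(18 - 10*(-5)) = 239*(18 + 50) = 239*68 = 16252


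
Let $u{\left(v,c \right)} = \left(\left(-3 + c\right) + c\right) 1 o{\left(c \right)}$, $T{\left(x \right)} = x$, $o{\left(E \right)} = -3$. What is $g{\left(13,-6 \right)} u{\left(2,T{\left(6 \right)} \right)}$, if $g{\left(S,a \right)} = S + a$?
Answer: $-189$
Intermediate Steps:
$u{\left(v,c \right)} = 9 - 6 c$ ($u{\left(v,c \right)} = \left(\left(-3 + c\right) + c\right) 1 \left(-3\right) = \left(-3 + 2 c\right) 1 \left(-3\right) = \left(-3 + 2 c\right) \left(-3\right) = 9 - 6 c$)
$g{\left(13,-6 \right)} u{\left(2,T{\left(6 \right)} \right)} = \left(13 - 6\right) \left(9 - 36\right) = 7 \left(9 - 36\right) = 7 \left(-27\right) = -189$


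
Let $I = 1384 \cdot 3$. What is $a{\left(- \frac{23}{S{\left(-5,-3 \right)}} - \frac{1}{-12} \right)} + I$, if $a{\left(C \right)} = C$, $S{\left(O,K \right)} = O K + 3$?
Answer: $\frac{149429}{36} \approx 4150.8$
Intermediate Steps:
$S{\left(O,K \right)} = 3 + K O$ ($S{\left(O,K \right)} = K O + 3 = 3 + K O$)
$I = 4152$
$a{\left(- \frac{23}{S{\left(-5,-3 \right)}} - \frac{1}{-12} \right)} + I = \left(- \frac{23}{3 - -15} - \frac{1}{-12}\right) + 4152 = \left(- \frac{23}{3 + 15} - - \frac{1}{12}\right) + 4152 = \left(- \frac{23}{18} + \frac{1}{12}\right) + 4152 = - \frac{43}{36} + 4152 = \frac{149429}{36}$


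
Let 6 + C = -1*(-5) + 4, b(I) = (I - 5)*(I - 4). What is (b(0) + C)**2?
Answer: 529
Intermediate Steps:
b(I) = (-5 + I)*(-4 + I)
C = 3 (C = -6 + (-1*(-5) + 4) = -6 + (5 + 4) = -6 + 9 = 3)
(b(0) + C)**2 = ((20 + 0**2 - 9*0) + 3)**2 = ((20 + 0 + 0) + 3)**2 = (20 + 3)**2 = 23**2 = 529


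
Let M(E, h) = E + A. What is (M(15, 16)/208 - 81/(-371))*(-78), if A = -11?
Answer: -13749/742 ≈ -18.530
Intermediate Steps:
M(E, h) = -11 + E (M(E, h) = E - 11 = -11 + E)
(M(15, 16)/208 - 81/(-371))*(-78) = ((-11 + 15)/208 - 81/(-371))*(-78) = (4*(1/208) - 81*(-1/371))*(-78) = (1/52 + 81/371)*(-78) = (4583/19292)*(-78) = -13749/742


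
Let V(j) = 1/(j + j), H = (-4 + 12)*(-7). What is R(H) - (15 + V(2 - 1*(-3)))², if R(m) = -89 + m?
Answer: -37301/100 ≈ -373.01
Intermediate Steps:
H = -56 (H = 8*(-7) = -56)
V(j) = 1/(2*j)
R(H) - (15 + V(2 - 1*(-3)))² = (-89 - 56) - (15 + 1/(2*(2 - 1*(-3))))² = -145 - (15 + 1/(2*(2 + 3)))² = -145 - (15 + (½)/5)² = -145 - (15 + (½)*(⅕))² = -145 - (15 + ⅒)² = -145 - (151/10)² = -145 - 1*22801/100 = -145 - 22801/100 = -37301/100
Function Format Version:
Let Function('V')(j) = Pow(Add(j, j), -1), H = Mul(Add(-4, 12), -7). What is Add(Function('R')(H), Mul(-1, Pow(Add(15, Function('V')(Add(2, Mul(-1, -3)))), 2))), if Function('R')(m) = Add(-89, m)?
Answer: Rational(-37301, 100) ≈ -373.01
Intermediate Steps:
H = -56 (H = Mul(8, -7) = -56)
Function('V')(j) = Mul(Rational(1, 2), Pow(j, -1)) (Function('V')(j) = Pow(Mul(2, j), -1) = Mul(Rational(1, 2), Pow(j, -1)))
Add(Function('R')(H), Mul(-1, Pow(Add(15, Function('V')(Add(2, Mul(-1, -3)))), 2))) = Add(Add(-89, -56), Mul(-1, Pow(Add(15, Mul(Rational(1, 2), Pow(Add(2, Mul(-1, -3)), -1))), 2))) = Add(-145, Mul(-1, Pow(Add(15, Mul(Rational(1, 2), Pow(Add(2, 3), -1))), 2))) = Add(-145, Mul(-1, Pow(Add(15, Mul(Rational(1, 2), Pow(5, -1))), 2))) = Add(-145, Mul(-1, Pow(Add(15, Mul(Rational(1, 2), Rational(1, 5))), 2))) = Add(-145, Mul(-1, Pow(Add(15, Rational(1, 10)), 2))) = Add(-145, Mul(-1, Pow(Rational(151, 10), 2))) = Add(-145, Mul(-1, Rational(22801, 100))) = Add(-145, Rational(-22801, 100)) = Rational(-37301, 100)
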